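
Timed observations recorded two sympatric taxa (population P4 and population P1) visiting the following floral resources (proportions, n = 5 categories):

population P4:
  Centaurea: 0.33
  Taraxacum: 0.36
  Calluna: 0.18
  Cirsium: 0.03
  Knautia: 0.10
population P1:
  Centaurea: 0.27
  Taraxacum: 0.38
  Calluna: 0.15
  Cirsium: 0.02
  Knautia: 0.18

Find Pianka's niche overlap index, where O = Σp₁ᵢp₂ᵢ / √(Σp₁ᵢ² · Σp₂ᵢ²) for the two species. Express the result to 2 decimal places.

0.98

Σ p₁ᵢp₂ᵢ = 0.0891 + 0.1368 + 0.0270 + 0.0006 + 0.0180 = 0.2715
Σp_1ᵢ² = 0.33² + 0.36² + 0.18² + 0.03² + 0.10² = 0.1089 + 0.1296 + 0.0324 + 0.0009 + 0.0100 = 0.2818
Σp_2ᵢ² = 0.27² + 0.38² + 0.15² + 0.02² + 0.18² = 0.0729 + 0.1444 + 0.0225 + 0.0004 + 0.0324 = 0.2726
O = 0.2715 / √(0.2818 × 0.2726) = 0.2715 / 0.27716 = 0.9796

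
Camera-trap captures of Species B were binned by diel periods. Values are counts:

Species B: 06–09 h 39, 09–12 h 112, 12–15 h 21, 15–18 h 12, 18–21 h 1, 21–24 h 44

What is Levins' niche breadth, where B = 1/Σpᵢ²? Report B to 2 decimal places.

3.16

Proportions for Species B (n=229): 39/229=0.1703, 112/229=0.4891, 21/229=0.0917, 12/229=0.0524, 1/229=0.0044, 44/229=0.1921
Σpᵢ² = 0.1703² + 0.4891² + 0.0917² + 0.0524² + 0.0044² + 0.1921² = 0.029002 + 0.239219 + 0.008409 + 0.002746 + 0.000019 + 0.036902 = 0.316297
B = 1 / 0.316297 = 3.1616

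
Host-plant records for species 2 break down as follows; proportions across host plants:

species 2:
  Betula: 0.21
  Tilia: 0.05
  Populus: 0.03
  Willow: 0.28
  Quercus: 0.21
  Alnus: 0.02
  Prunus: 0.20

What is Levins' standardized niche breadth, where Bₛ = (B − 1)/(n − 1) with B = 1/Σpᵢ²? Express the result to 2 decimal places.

0.63

Σpᵢ² = 0.21² + 0.05² + 0.03² + 0.28² + 0.21² + 0.02² + 0.20² = 0.0441 + 0.0025 + 0.0009 + 0.0784 + 0.0441 + 0.0004 + 0.0400 = 0.2104
B = 1 / 0.2104 = 4.7529
Bₛ = (B − 1)/(n − 1) = (4.7529 − 1)/(7 − 1) = 3.7529/6 = 0.6255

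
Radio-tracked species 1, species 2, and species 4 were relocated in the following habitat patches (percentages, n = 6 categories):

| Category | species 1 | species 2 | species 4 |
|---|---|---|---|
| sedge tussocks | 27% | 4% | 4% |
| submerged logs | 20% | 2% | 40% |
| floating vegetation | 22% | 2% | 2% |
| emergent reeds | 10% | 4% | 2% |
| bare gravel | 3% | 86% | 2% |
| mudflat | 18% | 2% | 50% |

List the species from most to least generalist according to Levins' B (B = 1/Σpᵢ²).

species 1 > species 4 > species 2

Convert percentages to proportions (divide by 100).
Σp_1ᵢ² = 0.27² + 0.20² + 0.22² + 0.10² + 0.03² + 0.18² = 0.0729 + 0.0400 + 0.0484 + 0.0100 + 0.0009 + 0.0324 = 0.2046
B_1 = 1 / 0.2046 = 4.8876
Σp_2ᵢ² = 0.04² + 0.02² + 0.02² + 0.04² + 0.86² + 0.02² = 0.0016 + 0.0004 + 0.0004 + 0.0016 + 0.7396 + 0.0004 = 0.7440
B_2 = 1 / 0.7440 = 1.3441
Σp_4ᵢ² = 0.04² + 0.40² + 0.02² + 0.02² + 0.02² + 0.50² = 0.0016 + 0.1600 + 0.0004 + 0.0004 + 0.0004 + 0.2500 = 0.4128
B_4 = 1 / 0.4128 = 2.4225
Ranking by B (broadest → narrowest): species 1 (4.89) > species 4 (2.42) > species 2 (1.34)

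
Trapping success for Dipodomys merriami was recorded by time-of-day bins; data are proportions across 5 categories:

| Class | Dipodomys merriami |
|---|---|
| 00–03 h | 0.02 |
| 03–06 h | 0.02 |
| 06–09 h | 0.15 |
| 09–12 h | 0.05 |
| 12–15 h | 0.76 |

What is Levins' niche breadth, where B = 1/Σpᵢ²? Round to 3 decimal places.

Σpᵢ² = 0.02² + 0.02² + 0.15² + 0.05² + 0.76² = 0.0004 + 0.0004 + 0.0225 + 0.0025 + 0.5776 = 0.6034
B = 1 / 0.6034 = 1.65728

1.657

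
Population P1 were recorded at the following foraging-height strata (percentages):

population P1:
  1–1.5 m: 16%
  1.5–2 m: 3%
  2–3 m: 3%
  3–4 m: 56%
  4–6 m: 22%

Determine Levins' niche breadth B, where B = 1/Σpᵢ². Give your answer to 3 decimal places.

2.568

Convert percentages to proportions (divide by 100).
Σpᵢ² = 0.16² + 0.03² + 0.03² + 0.56² + 0.22² = 0.0256 + 0.0009 + 0.0009 + 0.3136 + 0.0484 = 0.3894
B = 1 / 0.3894 = 2.56805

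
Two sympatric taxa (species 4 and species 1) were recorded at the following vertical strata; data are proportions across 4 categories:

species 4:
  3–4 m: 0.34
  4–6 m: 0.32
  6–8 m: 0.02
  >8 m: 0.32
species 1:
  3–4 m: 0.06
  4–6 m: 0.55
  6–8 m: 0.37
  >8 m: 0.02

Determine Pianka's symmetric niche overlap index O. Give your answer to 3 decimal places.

Σ p₁ᵢp₂ᵢ = 0.0204 + 0.1760 + 0.0074 + 0.0064 = 0.2102
Σp_1ᵢ² = 0.34² + 0.32² + 0.02² + 0.32² = 0.1156 + 0.1024 + 0.0004 + 0.1024 = 0.3208
Σp_2ᵢ² = 0.06² + 0.55² + 0.37² + 0.02² = 0.0036 + 0.3025 + 0.1369 + 0.0004 = 0.4434
O = 0.2102 / √(0.3208 × 0.4434) = 0.2102 / 0.377151 = 0.55734

0.557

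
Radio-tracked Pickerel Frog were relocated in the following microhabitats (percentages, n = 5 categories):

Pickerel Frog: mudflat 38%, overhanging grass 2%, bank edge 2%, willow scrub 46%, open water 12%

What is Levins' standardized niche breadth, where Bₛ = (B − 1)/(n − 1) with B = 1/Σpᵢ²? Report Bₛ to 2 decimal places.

0.42

Convert percentages to proportions (divide by 100).
Σpᵢ² = 0.38² + 0.02² + 0.02² + 0.46² + 0.12² = 0.1444 + 0.0004 + 0.0004 + 0.2116 + 0.0144 = 0.3712
B = 1 / 0.3712 = 2.6940
Bₛ = (B − 1)/(n − 1) = (2.6940 − 1)/(5 − 1) = 1.6940/4 = 0.4235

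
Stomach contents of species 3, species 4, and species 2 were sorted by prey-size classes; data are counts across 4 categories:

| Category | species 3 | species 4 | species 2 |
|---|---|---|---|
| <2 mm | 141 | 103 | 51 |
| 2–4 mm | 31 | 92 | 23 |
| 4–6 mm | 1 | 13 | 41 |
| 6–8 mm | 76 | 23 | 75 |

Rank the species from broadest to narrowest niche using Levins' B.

Proportions for species 3 (n=249): 141/249=0.5663, 31/249=0.1245, 1/249=0.0040, 76/249=0.3052
Proportions for species 4 (n=231): 103/231=0.4459, 92/231=0.3983, 13/231=0.0563, 23/231=0.0996
Proportions for species 2 (n=190): 51/190=0.2684, 23/190=0.1211, 41/190=0.2158, 75/190=0.3947
Σp_3ᵢ² = 0.5663² + 0.1245² + 0.0040² + 0.3052² = 0.320696 + 0.015500 + 0.000016 + 0.093147 = 0.429359
B_3 = 1 / 0.429359 = 2.3291
Σp_4ᵢ² = 0.4459² + 0.3983² + 0.0563² + 0.0996² = 0.198827 + 0.158643 + 0.003170 + 0.009920 = 0.370560
B_4 = 1 / 0.370560 = 2.6986
Σp_2ᵢ² = 0.2684² + 0.1211² + 0.2158² + 0.3947² = 0.072039 + 0.014665 + 0.046570 + 0.155788 = 0.289062
B_2 = 1 / 0.289062 = 3.4595
Ranking by B (broadest → narrowest): species 2 (3.46) > species 4 (2.70) > species 3 (2.33)

species 2 > species 4 > species 3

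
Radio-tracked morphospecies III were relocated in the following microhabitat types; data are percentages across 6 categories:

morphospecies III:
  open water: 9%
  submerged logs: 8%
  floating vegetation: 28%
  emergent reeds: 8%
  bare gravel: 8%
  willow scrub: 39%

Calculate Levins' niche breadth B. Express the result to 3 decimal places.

3.879

Convert percentages to proportions (divide by 100).
Σpᵢ² = 0.09² + 0.08² + 0.28² + 0.08² + 0.08² + 0.39² = 0.0081 + 0.0064 + 0.0784 + 0.0064 + 0.0064 + 0.1521 = 0.2578
B = 1 / 0.2578 = 3.87898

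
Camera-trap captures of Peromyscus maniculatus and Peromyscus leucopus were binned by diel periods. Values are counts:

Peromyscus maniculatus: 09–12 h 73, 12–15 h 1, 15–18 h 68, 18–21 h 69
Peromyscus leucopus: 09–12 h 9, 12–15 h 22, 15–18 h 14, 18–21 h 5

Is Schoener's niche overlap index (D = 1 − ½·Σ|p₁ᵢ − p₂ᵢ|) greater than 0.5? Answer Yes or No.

Proportions for Peromyscus maniculatus (n=211): 73/211=0.3460, 1/211=0.0047, 68/211=0.3223, 69/211=0.3270
Proportions for Peromyscus leucopus (n=50): 9/50=0.1800, 22/50=0.4400, 14/50=0.2800, 5/50=0.1000
Σ|p₁ᵢ − p₂ᵢ| = 0.1660 + 0.4353 + 0.0423 + 0.2270 = 0.8706
D = 1 − ½ × 0.8706 = 1 − 0.43530 = 0.56470
D = 0.56470 > 0.5 → Yes.

Yes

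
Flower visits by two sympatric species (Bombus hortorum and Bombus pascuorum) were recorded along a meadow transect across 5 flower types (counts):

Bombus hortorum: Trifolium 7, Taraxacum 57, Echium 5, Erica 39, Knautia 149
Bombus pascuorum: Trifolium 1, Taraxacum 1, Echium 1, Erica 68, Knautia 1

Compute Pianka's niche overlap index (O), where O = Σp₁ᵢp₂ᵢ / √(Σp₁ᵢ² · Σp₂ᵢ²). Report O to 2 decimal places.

0.26

Proportions for Bombus hortorum (n=257): 7/257=0.0272, 57/257=0.2218, 5/257=0.0195, 39/257=0.1518, 149/257=0.5798
Proportions for Bombus pascuorum (n=72): 1/72=0.0139, 1/72=0.0139, 1/72=0.0139, 68/72=0.9444, 1/72=0.0139
Σ p₁ᵢp₂ᵢ = 0.000378 + 0.003083 + 0.000271 + 0.143360 + 0.008059 = 0.155151
Σp_1ᵢ² = 0.0272² + 0.2218² + 0.0195² + 0.1518² + 0.5798² = 0.000740 + 0.049195 + 0.000380 + 0.023043 + 0.336168 = 0.409526
Σp_2ᵢ² = 0.0139² + 0.0139² + 0.0139² + 0.9444² + 0.0139² = 0.000193 + 0.000193 + 0.000193 + 0.891891 + 0.000193 = 0.892663
O = 0.155151 / √(0.409526 × 0.892663) = 0.155151 / 0.6046228 = 0.2566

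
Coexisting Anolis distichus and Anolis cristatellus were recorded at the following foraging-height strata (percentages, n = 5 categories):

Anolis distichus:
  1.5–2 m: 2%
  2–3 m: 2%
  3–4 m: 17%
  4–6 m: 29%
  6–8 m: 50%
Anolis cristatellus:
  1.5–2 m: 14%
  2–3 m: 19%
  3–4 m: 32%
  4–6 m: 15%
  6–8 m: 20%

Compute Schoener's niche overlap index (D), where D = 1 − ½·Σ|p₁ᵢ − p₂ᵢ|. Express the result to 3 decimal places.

Convert percentages to proportions (divide by 100).
Σ|p₁ᵢ − p₂ᵢ| = 0.12 + 0.17 + 0.15 + 0.14 + 0.30 = 0.88
D = 1 − ½ × 0.88 = 1 − 0.440 = 0.56000

0.560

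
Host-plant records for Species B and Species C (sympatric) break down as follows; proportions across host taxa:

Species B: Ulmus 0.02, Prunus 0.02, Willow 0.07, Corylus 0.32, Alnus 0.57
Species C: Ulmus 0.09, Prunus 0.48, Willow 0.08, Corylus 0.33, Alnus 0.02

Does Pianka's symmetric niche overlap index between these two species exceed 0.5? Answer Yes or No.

No

Σ p₁ᵢp₂ᵢ = 0.0018 + 0.0096 + 0.0056 + 0.1056 + 0.0114 = 0.1340
Σp_1ᵢ² = 0.02² + 0.02² + 0.07² + 0.32² + 0.57² = 0.0004 + 0.0004 + 0.0049 + 0.1024 + 0.3249 = 0.4330
Σp_2ᵢ² = 0.09² + 0.48² + 0.08² + 0.33² + 0.02² = 0.0081 + 0.2304 + 0.0064 + 0.1089 + 0.0004 = 0.3542
O = 0.1340 / √(0.4330 × 0.3542) = 0.1340 / 0.39162 = 0.3422
O = 0.3422 < 0.5 → No.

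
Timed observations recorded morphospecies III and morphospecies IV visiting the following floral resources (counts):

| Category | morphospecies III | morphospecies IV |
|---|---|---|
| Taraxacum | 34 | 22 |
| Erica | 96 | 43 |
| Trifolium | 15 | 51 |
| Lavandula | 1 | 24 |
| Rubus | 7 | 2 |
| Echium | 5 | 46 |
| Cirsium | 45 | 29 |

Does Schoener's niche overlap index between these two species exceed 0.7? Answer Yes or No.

Proportions for morphospecies III (n=203): 34/203=0.1675, 96/203=0.4729, 15/203=0.0739, 1/203=0.0049, 7/203=0.0345, 5/203=0.0246, 45/203=0.2217
Proportions for morphospecies IV (n=217): 22/217=0.1014, 43/217=0.1982, 51/217=0.2350, 24/217=0.1106, 2/217=0.0092, 46/217=0.2120, 29/217=0.1336
Σ|p₁ᵢ − p₂ᵢ| = 0.0661 + 0.2747 + 0.1611 + 0.1057 + 0.0253 + 0.1874 + 0.0881 = 0.9084
D = 1 − ½ × 0.9084 = 1 − 0.45420 = 0.54580
D = 0.54580 < 0.7 → No.

No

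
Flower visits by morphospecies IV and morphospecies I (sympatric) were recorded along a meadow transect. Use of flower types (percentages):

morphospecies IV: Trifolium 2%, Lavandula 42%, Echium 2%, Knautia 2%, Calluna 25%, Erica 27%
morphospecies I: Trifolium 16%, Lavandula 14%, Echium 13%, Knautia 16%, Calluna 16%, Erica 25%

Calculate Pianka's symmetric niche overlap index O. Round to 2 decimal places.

0.75

Convert percentages to proportions (divide by 100).
Σ p₁ᵢp₂ᵢ = 0.0032 + 0.0588 + 0.0026 + 0.0032 + 0.0400 + 0.0675 = 0.1753
Σp_1ᵢ² = 0.02² + 0.42² + 0.02² + 0.02² + 0.25² + 0.27² = 0.0004 + 0.1764 + 0.0004 + 0.0004 + 0.0625 + 0.0729 = 0.3130
Σp_2ᵢ² = 0.16² + 0.14² + 0.13² + 0.16² + 0.16² + 0.25² = 0.0256 + 0.0196 + 0.0169 + 0.0256 + 0.0256 + 0.0625 = 0.1758
O = 0.1753 / √(0.3130 × 0.1758) = 0.1753 / 0.23457 = 0.7473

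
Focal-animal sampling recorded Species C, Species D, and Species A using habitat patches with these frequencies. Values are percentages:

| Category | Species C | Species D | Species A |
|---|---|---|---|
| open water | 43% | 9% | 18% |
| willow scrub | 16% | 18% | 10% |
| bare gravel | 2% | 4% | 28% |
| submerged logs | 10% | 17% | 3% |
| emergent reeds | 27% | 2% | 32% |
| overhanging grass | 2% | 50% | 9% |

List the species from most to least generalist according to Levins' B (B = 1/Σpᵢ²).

Species A > Species C > Species D

Convert percentages to proportions (divide by 100).
Σp_Cᵢ² = 0.43² + 0.16² + 0.02² + 0.10² + 0.27² + 0.02² = 0.1849 + 0.0256 + 0.0004 + 0.0100 + 0.0729 + 0.0004 = 0.2942
B_C = 1 / 0.2942 = 3.3990
Σp_Dᵢ² = 0.09² + 0.18² + 0.04² + 0.17² + 0.02² + 0.50² = 0.0081 + 0.0324 + 0.0016 + 0.0289 + 0.0004 + 0.2500 = 0.3214
B_D = 1 / 0.3214 = 3.1114
Σp_Aᵢ² = 0.18² + 0.10² + 0.28² + 0.03² + 0.32² + 0.09² = 0.0324 + 0.0100 + 0.0784 + 0.0009 + 0.1024 + 0.0081 = 0.2322
B_A = 1 / 0.2322 = 4.3066
Ranking by B (broadest → narrowest): Species A (4.31) > Species C (3.40) > Species D (3.11)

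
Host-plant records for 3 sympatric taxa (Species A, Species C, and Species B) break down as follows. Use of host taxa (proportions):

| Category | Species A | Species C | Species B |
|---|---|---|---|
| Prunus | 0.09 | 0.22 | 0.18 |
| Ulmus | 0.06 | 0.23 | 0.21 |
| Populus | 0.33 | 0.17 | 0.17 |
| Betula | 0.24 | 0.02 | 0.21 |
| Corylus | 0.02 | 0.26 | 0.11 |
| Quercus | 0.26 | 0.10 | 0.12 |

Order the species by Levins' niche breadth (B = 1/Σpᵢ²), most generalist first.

Σp_Aᵢ² = 0.09² + 0.06² + 0.33² + 0.24² + 0.02² + 0.26² = 0.0081 + 0.0036 + 0.1089 + 0.0576 + 0.0004 + 0.0676 = 0.2462
B_A = 1 / 0.2462 = 4.0617
Σp_Cᵢ² = 0.22² + 0.23² + 0.17² + 0.02² + 0.26² + 0.10² = 0.0484 + 0.0529 + 0.0289 + 0.0004 + 0.0676 + 0.0100 = 0.2082
B_C = 1 / 0.2082 = 4.8031
Σp_Bᵢ² = 0.18² + 0.21² + 0.17² + 0.21² + 0.11² + 0.12² = 0.0324 + 0.0441 + 0.0289 + 0.0441 + 0.0121 + 0.0144 = 0.1760
B_B = 1 / 0.1760 = 5.6818
Ranking by B (broadest → narrowest): Species B (5.68) > Species C (4.80) > Species A (4.06)

Species B > Species C > Species A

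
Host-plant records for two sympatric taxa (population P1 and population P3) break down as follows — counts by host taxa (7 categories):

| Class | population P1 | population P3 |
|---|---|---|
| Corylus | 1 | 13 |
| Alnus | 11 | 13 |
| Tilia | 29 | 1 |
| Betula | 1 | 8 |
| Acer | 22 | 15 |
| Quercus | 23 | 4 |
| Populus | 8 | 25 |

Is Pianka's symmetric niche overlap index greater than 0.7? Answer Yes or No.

Proportions for population P1 (n=95): 1/95=0.0105, 11/95=0.1158, 29/95=0.3053, 1/95=0.0105, 22/95=0.2316, 23/95=0.2421, 8/95=0.0842
Proportions for population P3 (n=79): 13/79=0.1646, 13/79=0.1646, 1/79=0.0127, 8/79=0.1013, 15/79=0.1899, 4/79=0.0506, 25/79=0.3165
Σ p₁ᵢp₂ᵢ = 0.001728 + 0.019061 + 0.003877 + 0.001064 + 0.043981 + 0.012250 + 0.026649 = 0.108610
Σp_1ᵢ² = 0.0105² + 0.1158² + 0.3053² + 0.0105² + 0.2316² + 0.2421² + 0.0842² = 0.000110 + 0.013410 + 0.093208 + 0.000110 + 0.053639 + 0.058612 + 0.007090 = 0.226179
Σp_2ᵢ² = 0.1646² + 0.1646² + 0.0127² + 0.1013² + 0.1899² + 0.0506² + 0.3165² = 0.027093 + 0.027093 + 0.000161 + 0.010262 + 0.036062 + 0.002560 + 0.100172 = 0.203403
O = 0.108610 / √(0.226179 × 0.203403) = 0.108610 / 0.2144889 = 0.5064
O = 0.5064 < 0.7 → No.

No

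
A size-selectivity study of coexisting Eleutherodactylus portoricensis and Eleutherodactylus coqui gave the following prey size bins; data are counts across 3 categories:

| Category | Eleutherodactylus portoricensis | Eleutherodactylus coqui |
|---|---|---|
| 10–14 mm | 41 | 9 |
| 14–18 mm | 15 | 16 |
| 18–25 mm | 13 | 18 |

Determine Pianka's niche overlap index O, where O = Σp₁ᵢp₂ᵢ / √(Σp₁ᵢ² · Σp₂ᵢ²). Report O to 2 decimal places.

Proportions for Eleutherodactylus portoricensis (n=69): 41/69=0.5942, 15/69=0.2174, 13/69=0.1884
Proportions for Eleutherodactylus coqui (n=43): 9/43=0.2093, 16/43=0.3721, 18/43=0.4186
Σ p₁ᵢp₂ᵢ = 0.124366 + 0.080895 + 0.078864 = 0.284125
Σp_1ᵢ² = 0.5942² + 0.2174² + 0.1884² = 0.353074 + 0.047263 + 0.035495 = 0.435832
Σp_2ᵢ² = 0.2093² + 0.3721² + 0.4186² = 0.043806 + 0.138458 + 0.175226 = 0.357490
O = 0.284125 / √(0.435832 × 0.357490) = 0.284125 / 0.3947222 = 0.7198

0.72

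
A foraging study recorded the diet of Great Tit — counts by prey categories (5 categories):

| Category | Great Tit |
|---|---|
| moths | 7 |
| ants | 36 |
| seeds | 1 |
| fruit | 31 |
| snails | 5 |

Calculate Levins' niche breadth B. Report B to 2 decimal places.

2.74

Proportions for Great Tit (n=80): 7/80=0.0875, 36/80=0.4500, 1/80=0.0125, 31/80=0.3875, 5/80=0.0625
Σpᵢ² = 0.0875² + 0.4500² + 0.0125² + 0.3875² + 0.0625² = 0.007656 + 0.202500 + 0.000156 + 0.150156 + 0.003906 = 0.364374
B = 1 / 0.364374 = 2.7444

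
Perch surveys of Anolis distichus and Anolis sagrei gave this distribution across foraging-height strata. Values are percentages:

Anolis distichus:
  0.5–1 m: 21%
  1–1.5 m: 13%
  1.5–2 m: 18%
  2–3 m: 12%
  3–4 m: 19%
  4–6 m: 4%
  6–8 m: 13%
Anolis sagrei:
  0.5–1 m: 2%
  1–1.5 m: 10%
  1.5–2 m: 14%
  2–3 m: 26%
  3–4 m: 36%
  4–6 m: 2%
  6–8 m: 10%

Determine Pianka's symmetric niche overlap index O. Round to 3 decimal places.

Convert percentages to proportions (divide by 100).
Σ p₁ᵢp₂ᵢ = 0.0042 + 0.0130 + 0.0252 + 0.0312 + 0.0684 + 0.0008 + 0.0130 = 0.1558
Σp_1ᵢ² = 0.21² + 0.13² + 0.18² + 0.12² + 0.19² + 0.04² + 0.13² = 0.0441 + 0.0169 + 0.0324 + 0.0144 + 0.0361 + 0.0016 + 0.0169 = 0.1624
Σp_2ᵢ² = 0.02² + 0.10² + 0.14² + 0.26² + 0.36² + 0.02² + 0.10² = 0.0004 + 0.0100 + 0.0196 + 0.0676 + 0.1296 + 0.0004 + 0.0100 = 0.2376
O = 0.1558 / √(0.1624 × 0.2376) = 0.1558 / 0.196434 = 0.79314

0.793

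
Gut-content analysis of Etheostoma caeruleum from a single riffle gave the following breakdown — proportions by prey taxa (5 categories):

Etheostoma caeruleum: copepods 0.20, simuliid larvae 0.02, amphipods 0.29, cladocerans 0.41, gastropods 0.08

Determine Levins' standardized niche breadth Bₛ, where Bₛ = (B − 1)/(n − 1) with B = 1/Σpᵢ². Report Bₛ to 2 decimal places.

0.59

Σpᵢ² = 0.20² + 0.02² + 0.29² + 0.41² + 0.08² = 0.0400 + 0.0004 + 0.0841 + 0.1681 + 0.0064 = 0.2990
B = 1 / 0.2990 = 3.3445
Bₛ = (B − 1)/(n − 1) = (3.3445 − 1)/(5 − 1) = 2.3445/4 = 0.5861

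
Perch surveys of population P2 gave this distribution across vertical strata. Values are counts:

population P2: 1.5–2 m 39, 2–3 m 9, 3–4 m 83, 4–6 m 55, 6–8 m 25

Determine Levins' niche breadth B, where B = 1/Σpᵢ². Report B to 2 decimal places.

3.67

Proportions for population P2 (n=211): 39/211=0.1848, 9/211=0.0427, 83/211=0.3934, 55/211=0.2607, 25/211=0.1185
Σpᵢ² = 0.1848² + 0.0427² + 0.3934² + 0.2607² + 0.1185² = 0.034151 + 0.001823 + 0.154764 + 0.067964 + 0.014042 = 0.272744
B = 1 / 0.272744 = 3.6664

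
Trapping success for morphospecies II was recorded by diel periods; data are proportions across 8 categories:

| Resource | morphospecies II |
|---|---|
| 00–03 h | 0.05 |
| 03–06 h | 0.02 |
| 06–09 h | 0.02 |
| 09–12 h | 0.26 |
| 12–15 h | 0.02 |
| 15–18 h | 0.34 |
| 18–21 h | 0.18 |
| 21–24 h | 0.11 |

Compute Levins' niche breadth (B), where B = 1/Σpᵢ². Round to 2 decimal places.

4.32

Σpᵢ² = 0.05² + 0.02² + 0.02² + 0.26² + 0.02² + 0.34² + 0.18² + 0.11² = 0.0025 + 0.0004 + 0.0004 + 0.0676 + 0.0004 + 0.1156 + 0.0324 + 0.0121 = 0.2314
B = 1 / 0.2314 = 4.3215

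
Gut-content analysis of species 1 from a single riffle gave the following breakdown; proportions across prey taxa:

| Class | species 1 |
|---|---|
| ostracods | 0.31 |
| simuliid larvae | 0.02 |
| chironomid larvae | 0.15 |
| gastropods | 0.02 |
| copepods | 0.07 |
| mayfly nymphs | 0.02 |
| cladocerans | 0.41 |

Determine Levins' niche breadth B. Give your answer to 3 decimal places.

Σpᵢ² = 0.31² + 0.02² + 0.15² + 0.02² + 0.07² + 0.02² + 0.41² = 0.0961 + 0.0004 + 0.0225 + 0.0004 + 0.0049 + 0.0004 + 0.1681 = 0.2928
B = 1 / 0.2928 = 3.41530

3.415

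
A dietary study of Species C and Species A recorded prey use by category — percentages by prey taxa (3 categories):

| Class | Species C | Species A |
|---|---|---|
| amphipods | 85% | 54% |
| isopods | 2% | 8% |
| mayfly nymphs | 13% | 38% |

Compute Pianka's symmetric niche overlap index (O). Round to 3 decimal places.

0.891

Convert percentages to proportions (divide by 100).
Σ p₁ᵢp₂ᵢ = 0.4590 + 0.0016 + 0.0494 = 0.5100
Σp_1ᵢ² = 0.85² + 0.02² + 0.13² = 0.7225 + 0.0004 + 0.0169 = 0.7398
Σp_2ᵢ² = 0.54² + 0.08² + 0.38² = 0.2916 + 0.0064 + 0.1444 = 0.4424
O = 0.5100 / √(0.7398 × 0.4424) = 0.5100 / 0.572090 = 0.89147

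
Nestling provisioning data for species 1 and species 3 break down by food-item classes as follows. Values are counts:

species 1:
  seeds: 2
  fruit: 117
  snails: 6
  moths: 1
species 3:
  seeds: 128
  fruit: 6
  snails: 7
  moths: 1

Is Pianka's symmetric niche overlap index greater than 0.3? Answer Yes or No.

Proportions for species 1 (n=126): 2/126=0.0159, 117/126=0.9286, 6/126=0.0476, 1/126=0.0079
Proportions for species 3 (n=142): 128/142=0.9014, 6/142=0.0423, 7/142=0.0493, 1/142=0.0070
Σ p₁ᵢp₂ᵢ = 0.014332 + 0.039280 + 0.002347 + 0.000055 = 0.056014
Σp_1ᵢ² = 0.0159² + 0.9286² + 0.0476² + 0.0079² = 0.000253 + 0.862298 + 0.002266 + 0.000062 = 0.864879
Σp_2ᵢ² = 0.9014² + 0.0423² + 0.0493² + 0.0070² = 0.812522 + 0.001789 + 0.002430 + 0.000049 = 0.816790
O = 0.056014 / √(0.864879 × 0.816790) = 0.056014 / 0.8404906 = 0.0666
O = 0.0666 < 0.3 → No.

No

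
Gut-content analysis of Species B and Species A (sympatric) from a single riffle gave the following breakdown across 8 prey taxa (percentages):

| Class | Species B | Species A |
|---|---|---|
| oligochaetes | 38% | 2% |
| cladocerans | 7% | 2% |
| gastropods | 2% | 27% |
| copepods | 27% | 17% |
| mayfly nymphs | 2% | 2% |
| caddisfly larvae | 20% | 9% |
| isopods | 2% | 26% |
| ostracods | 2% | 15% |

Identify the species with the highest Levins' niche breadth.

Convert percentages to proportions (divide by 100).
Σp_Bᵢ² = 0.38² + 0.07² + 0.02² + 0.27² + 0.02² + 0.20² + 0.02² + 0.02² = 0.1444 + 0.0049 + 0.0004 + 0.0729 + 0.0004 + 0.0400 + 0.0004 + 0.0004 = 0.2638
B_B = 1 / 0.2638 = 3.7908
Σp_Aᵢ² = 0.02² + 0.02² + 0.27² + 0.17² + 0.02² + 0.09² + 0.26² + 0.15² = 0.0004 + 0.0004 + 0.0729 + 0.0289 + 0.0004 + 0.0081 + 0.0676 + 0.0225 = 0.2012
B_A = 1 / 0.2012 = 4.9702
Highest B → broadest niche (most generalist): Species A (B = 4.97).

Species A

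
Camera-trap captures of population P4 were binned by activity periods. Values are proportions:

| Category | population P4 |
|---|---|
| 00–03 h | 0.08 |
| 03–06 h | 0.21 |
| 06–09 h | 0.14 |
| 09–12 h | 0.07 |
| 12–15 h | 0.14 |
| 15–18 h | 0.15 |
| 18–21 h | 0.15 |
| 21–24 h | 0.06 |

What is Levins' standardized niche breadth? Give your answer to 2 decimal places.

Σpᵢ² = 0.08² + 0.21² + 0.14² + 0.07² + 0.14² + 0.15² + 0.15² + 0.06² = 0.0064 + 0.0441 + 0.0196 + 0.0049 + 0.0196 + 0.0225 + 0.0225 + 0.0036 = 0.1432
B = 1 / 0.1432 = 6.9832
Bₛ = (B − 1)/(n − 1) = (6.9832 − 1)/(8 − 1) = 5.9832/7 = 0.8547

0.85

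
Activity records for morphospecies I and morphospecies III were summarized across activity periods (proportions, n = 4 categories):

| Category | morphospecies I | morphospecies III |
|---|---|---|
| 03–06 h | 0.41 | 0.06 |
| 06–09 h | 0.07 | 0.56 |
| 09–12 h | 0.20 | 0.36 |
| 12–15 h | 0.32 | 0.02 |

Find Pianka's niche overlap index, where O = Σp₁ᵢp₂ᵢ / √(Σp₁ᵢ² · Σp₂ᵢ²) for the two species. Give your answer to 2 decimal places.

Σ p₁ᵢp₂ᵢ = 0.0246 + 0.0392 + 0.0720 + 0.0064 = 0.1422
Σp_1ᵢ² = 0.41² + 0.07² + 0.20² + 0.32² = 0.1681 + 0.0049 + 0.0400 + 0.1024 = 0.3154
Σp_2ᵢ² = 0.06² + 0.56² + 0.36² + 0.02² = 0.0036 + 0.3136 + 0.1296 + 0.0004 = 0.4472
O = 0.1422 / √(0.3154 × 0.4472) = 0.1422 / 0.37556 = 0.3786

0.38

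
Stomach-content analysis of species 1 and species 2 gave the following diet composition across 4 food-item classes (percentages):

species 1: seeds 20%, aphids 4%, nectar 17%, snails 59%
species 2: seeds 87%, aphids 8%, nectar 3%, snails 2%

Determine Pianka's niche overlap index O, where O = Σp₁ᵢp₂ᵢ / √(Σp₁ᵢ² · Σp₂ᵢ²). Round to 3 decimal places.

0.343

Convert percentages to proportions (divide by 100).
Σ p₁ᵢp₂ᵢ = 0.1740 + 0.0032 + 0.0051 + 0.0118 = 0.1941
Σp_1ᵢ² = 0.20² + 0.04² + 0.17² + 0.59² = 0.0400 + 0.0016 + 0.0289 + 0.3481 = 0.4186
Σp_2ᵢ² = 0.87² + 0.08² + 0.03² + 0.02² = 0.7569 + 0.0064 + 0.0009 + 0.0004 = 0.7646
O = 0.1941 / √(0.4186 × 0.7646) = 0.1941 / 0.565740 = 0.34309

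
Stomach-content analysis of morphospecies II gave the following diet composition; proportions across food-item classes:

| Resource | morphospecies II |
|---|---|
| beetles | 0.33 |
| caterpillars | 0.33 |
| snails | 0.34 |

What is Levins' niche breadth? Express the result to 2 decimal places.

3.00

Σpᵢ² = 0.33² + 0.33² + 0.34² = 0.1089 + 0.1089 + 0.1156 = 0.3334
B = 1 / 0.3334 = 2.9994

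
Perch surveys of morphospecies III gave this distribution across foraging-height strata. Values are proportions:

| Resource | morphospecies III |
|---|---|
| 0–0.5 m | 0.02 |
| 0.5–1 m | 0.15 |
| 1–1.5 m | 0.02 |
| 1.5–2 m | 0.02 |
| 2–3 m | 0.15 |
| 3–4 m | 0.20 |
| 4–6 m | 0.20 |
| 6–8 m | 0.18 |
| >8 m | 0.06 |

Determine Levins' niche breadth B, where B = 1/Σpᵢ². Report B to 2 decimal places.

6.17

Σpᵢ² = 0.02² + 0.15² + 0.02² + 0.02² + 0.15² + 0.20² + 0.20² + 0.18² + 0.06² = 0.0004 + 0.0225 + 0.0004 + 0.0004 + 0.0225 + 0.0400 + 0.0400 + 0.0324 + 0.0036 = 0.1622
B = 1 / 0.1622 = 6.1652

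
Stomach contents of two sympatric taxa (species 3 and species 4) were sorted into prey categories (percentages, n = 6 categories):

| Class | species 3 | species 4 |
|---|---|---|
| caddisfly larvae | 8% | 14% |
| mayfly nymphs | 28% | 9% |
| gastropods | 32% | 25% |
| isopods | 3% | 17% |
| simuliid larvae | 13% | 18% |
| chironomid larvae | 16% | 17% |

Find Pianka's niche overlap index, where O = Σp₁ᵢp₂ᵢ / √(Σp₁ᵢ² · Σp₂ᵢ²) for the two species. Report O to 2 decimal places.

0.84

Convert percentages to proportions (divide by 100).
Σ p₁ᵢp₂ᵢ = 0.0112 + 0.0252 + 0.0800 + 0.0051 + 0.0234 + 0.0272 = 0.1721
Σp_1ᵢ² = 0.08² + 0.28² + 0.32² + 0.03² + 0.13² + 0.16² = 0.0064 + 0.0784 + 0.1024 + 0.0009 + 0.0169 + 0.0256 = 0.2306
Σp_2ᵢ² = 0.14² + 0.09² + 0.25² + 0.17² + 0.18² + 0.17² = 0.0196 + 0.0081 + 0.0625 + 0.0289 + 0.0324 + 0.0289 = 0.1804
O = 0.1721 / √(0.2306 × 0.1804) = 0.1721 / 0.20396 = 0.8438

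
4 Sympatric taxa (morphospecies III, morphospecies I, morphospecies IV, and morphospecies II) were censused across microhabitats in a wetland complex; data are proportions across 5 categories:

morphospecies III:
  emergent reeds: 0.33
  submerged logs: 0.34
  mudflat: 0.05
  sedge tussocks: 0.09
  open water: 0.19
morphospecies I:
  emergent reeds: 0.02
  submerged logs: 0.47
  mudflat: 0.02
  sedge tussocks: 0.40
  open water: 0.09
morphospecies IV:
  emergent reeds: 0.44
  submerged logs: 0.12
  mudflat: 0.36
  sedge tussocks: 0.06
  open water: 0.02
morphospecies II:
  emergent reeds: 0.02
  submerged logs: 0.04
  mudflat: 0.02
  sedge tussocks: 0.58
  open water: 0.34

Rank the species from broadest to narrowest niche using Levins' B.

Σp_IIIᵢ² = 0.33² + 0.34² + 0.05² + 0.09² + 0.19² = 0.1089 + 0.1156 + 0.0025 + 0.0081 + 0.0361 = 0.2712
B_III = 1 / 0.2712 = 3.6873
Σp_Iᵢ² = 0.02² + 0.47² + 0.02² + 0.40² + 0.09² = 0.0004 + 0.2209 + 0.0004 + 0.1600 + 0.0081 = 0.3898
B_I = 1 / 0.3898 = 2.5654
Σp_IVᵢ² = 0.44² + 0.12² + 0.36² + 0.06² + 0.02² = 0.1936 + 0.0144 + 0.1296 + 0.0036 + 0.0004 = 0.3416
B_IV = 1 / 0.3416 = 2.9274
Σp_IIᵢ² = 0.02² + 0.04² + 0.02² + 0.58² + 0.34² = 0.0004 + 0.0016 + 0.0004 + 0.3364 + 0.1156 = 0.4544
B_II = 1 / 0.4544 = 2.2007
Ranking by B (broadest → narrowest): morphospecies III (3.69) > morphospecies IV (2.93) > morphospecies I (2.57) > morphospecies II (2.20)

morphospecies III > morphospecies IV > morphospecies I > morphospecies II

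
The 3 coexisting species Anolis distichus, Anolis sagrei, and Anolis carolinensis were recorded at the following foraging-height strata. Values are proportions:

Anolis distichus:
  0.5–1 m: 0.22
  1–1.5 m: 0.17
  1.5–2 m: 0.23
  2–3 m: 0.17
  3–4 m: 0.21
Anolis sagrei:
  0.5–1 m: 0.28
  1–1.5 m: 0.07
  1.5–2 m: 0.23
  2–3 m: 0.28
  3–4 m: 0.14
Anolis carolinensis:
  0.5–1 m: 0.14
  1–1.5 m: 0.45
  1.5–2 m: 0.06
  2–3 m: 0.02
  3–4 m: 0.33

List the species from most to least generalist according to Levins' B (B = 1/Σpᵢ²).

Anolis distichus > Anolis sagrei > Anolis carolinensis

Σp_distᵢ² = 0.22² + 0.17² + 0.23² + 0.17² + 0.21² = 0.0484 + 0.0289 + 0.0529 + 0.0289 + 0.0441 = 0.2032
B_dist = 1 / 0.2032 = 4.9213
Σp_sagrᵢ² = 0.28² + 0.07² + 0.23² + 0.28² + 0.14² = 0.0784 + 0.0049 + 0.0529 + 0.0784 + 0.0196 = 0.2342
B_sagr = 1 / 0.2342 = 4.2699
Σp_caroᵢ² = 0.14² + 0.45² + 0.06² + 0.02² + 0.33² = 0.0196 + 0.2025 + 0.0036 + 0.0004 + 0.1089 = 0.3350
B_caro = 1 / 0.3350 = 2.9851
Ranking by B (broadest → narrowest): Anolis distichus (4.92) > Anolis sagrei (4.27) > Anolis carolinensis (2.99)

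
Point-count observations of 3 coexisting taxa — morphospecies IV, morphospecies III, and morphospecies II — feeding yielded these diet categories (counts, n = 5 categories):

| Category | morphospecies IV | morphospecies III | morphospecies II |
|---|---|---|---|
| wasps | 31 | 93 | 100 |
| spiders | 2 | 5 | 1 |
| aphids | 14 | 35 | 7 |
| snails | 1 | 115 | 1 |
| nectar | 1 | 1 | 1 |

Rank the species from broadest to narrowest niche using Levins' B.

morphospecies III > morphospecies IV > morphospecies II

Proportions for morphospecies IV (n=49): 31/49=0.6327, 2/49=0.0408, 14/49=0.2857, 1/49=0.0204, 1/49=0.0204
Proportions for morphospecies III (n=249): 93/249=0.3735, 5/249=0.0201, 35/249=0.1406, 115/249=0.4618, 1/249=0.0040
Proportions for morphospecies II (n=110): 100/110=0.9091, 1/110=0.0091, 7/110=0.0636, 1/110=0.0091, 1/110=0.0091
Σp_IVᵢ² = 0.6327² + 0.0408² + 0.2857² + 0.0204² + 0.0204² = 0.400309 + 0.001665 + 0.081624 + 0.000416 + 0.000416 = 0.484430
B_IV = 1 / 0.484430 = 2.0643
Σp_IIIᵢ² = 0.3735² + 0.0201² + 0.1406² + 0.4618² + 0.0040² = 0.139502 + 0.000404 + 0.019768 + 0.213259 + 0.000016 = 0.372949
B_III = 1 / 0.372949 = 2.6813
Σp_IIᵢ² = 0.9091² + 0.0091² + 0.0636² + 0.0091² + 0.0091² = 0.826463 + 0.000083 + 0.004045 + 0.000083 + 0.000083 = 0.830757
B_II = 1 / 0.830757 = 1.2037
Ranking by B (broadest → narrowest): morphospecies III (2.68) > morphospecies IV (2.06) > morphospecies II (1.20)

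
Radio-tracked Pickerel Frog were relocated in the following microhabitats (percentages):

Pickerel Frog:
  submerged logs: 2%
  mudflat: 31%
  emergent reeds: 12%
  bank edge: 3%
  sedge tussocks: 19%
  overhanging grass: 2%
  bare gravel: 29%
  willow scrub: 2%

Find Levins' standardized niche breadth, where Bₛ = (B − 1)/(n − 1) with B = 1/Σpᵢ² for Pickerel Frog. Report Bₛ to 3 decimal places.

0.471

Convert percentages to proportions (divide by 100).
Σpᵢ² = 0.02² + 0.31² + 0.12² + 0.03² + 0.19² + 0.02² + 0.29² + 0.02² = 0.0004 + 0.0961 + 0.0144 + 0.0009 + 0.0361 + 0.0004 + 0.0841 + 0.0004 = 0.2328
B = 1 / 0.2328 = 4.29553
Bₛ = (B − 1)/(n − 1) = (4.29553 − 1)/(8 − 1) = 3.29553/7 = 0.47079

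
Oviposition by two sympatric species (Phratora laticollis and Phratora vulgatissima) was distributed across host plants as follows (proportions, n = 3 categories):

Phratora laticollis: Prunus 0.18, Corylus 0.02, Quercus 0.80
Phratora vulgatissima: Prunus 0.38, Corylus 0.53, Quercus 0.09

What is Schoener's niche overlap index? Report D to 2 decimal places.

Σ|p₁ᵢ − p₂ᵢ| = 0.20 + 0.51 + 0.71 = 1.42
D = 1 − ½ × 1.42 = 1 − 0.710 = 0.2900

0.29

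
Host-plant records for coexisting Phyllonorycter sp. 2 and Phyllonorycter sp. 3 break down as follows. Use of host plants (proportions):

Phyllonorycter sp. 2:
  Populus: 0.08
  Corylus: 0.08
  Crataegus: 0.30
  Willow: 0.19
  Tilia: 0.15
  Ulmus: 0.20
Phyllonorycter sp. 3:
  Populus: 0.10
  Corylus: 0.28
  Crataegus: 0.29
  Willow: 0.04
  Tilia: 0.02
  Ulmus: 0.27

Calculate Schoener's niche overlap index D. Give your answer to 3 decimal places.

0.710

Σ|p₁ᵢ − p₂ᵢ| = 0.02 + 0.20 + 0.01 + 0.15 + 0.13 + 0.07 = 0.58
D = 1 − ½ × 0.58 = 1 − 0.290 = 0.71000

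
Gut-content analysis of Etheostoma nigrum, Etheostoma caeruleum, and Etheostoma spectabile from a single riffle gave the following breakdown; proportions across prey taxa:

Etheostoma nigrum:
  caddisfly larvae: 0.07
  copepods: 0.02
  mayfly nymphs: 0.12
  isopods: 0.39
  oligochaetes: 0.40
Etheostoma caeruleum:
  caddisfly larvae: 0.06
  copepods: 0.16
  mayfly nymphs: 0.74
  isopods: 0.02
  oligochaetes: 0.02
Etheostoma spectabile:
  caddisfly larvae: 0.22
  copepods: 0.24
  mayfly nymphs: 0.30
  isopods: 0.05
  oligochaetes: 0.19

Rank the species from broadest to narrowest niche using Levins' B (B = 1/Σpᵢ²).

Σp_nigrᵢ² = 0.07² + 0.02² + 0.12² + 0.39² + 0.40² = 0.0049 + 0.0004 + 0.0144 + 0.1521 + 0.1600 = 0.3318
B_nigr = 1 / 0.3318 = 3.0139
Σp_caerᵢ² = 0.06² + 0.16² + 0.74² + 0.02² + 0.02² = 0.0036 + 0.0256 + 0.5476 + 0.0004 + 0.0004 = 0.5776
B_caer = 1 / 0.5776 = 1.7313
Σp_specᵢ² = 0.22² + 0.24² + 0.30² + 0.05² + 0.19² = 0.0484 + 0.0576 + 0.0900 + 0.0025 + 0.0361 = 0.2346
B_spec = 1 / 0.2346 = 4.2626
Ranking by B (broadest → narrowest): Etheostoma spectabile (4.26) > Etheostoma nigrum (3.01) > Etheostoma caeruleum (1.73)

Etheostoma spectabile > Etheostoma nigrum > Etheostoma caeruleum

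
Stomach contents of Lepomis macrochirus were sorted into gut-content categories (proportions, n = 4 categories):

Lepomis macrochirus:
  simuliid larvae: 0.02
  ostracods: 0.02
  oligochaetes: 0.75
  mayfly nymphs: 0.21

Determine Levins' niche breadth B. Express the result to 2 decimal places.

1.65

Σpᵢ² = 0.02² + 0.02² + 0.75² + 0.21² = 0.0004 + 0.0004 + 0.5625 + 0.0441 = 0.6074
B = 1 / 0.6074 = 1.6464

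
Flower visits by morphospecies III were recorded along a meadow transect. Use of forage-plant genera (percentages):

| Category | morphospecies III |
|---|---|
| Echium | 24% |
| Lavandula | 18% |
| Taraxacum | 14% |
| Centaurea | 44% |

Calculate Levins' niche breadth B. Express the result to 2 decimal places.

3.30

Convert percentages to proportions (divide by 100).
Σpᵢ² = 0.24² + 0.18² + 0.14² + 0.44² = 0.0576 + 0.0324 + 0.0196 + 0.1936 = 0.3032
B = 1 / 0.3032 = 3.2982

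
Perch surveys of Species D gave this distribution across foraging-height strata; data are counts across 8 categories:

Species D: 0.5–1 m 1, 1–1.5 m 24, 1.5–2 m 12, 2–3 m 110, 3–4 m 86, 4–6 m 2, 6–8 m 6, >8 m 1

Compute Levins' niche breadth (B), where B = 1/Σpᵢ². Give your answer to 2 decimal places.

Proportions for Species D (n=242): 1/242=0.0041, 24/242=0.0992, 12/242=0.0496, 110/242=0.4545, 86/242=0.3554, 2/242=0.0083, 6/242=0.0248, 1/242=0.0041
Σpᵢ² = 0.0041² + 0.0992² + 0.0496² + 0.4545² + 0.3554² + 0.0083² + 0.0248² + 0.0041² = 0.000017 + 0.009841 + 0.002460 + 0.206570 + 0.126309 + 0.000069 + 0.000615 + 0.000017 = 0.345898
B = 1 / 0.345898 = 2.8910

2.89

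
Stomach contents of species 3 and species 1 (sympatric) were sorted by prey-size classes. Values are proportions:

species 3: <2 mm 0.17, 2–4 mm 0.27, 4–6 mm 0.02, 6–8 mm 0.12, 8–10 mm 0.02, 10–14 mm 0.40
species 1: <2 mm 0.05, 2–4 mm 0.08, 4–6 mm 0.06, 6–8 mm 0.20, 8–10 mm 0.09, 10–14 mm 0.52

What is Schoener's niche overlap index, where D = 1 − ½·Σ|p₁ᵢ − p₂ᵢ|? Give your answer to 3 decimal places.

Σ|p₁ᵢ − p₂ᵢ| = 0.12 + 0.19 + 0.04 + 0.08 + 0.07 + 0.12 = 0.62
D = 1 − ½ × 0.62 = 1 − 0.310 = 0.69000

0.690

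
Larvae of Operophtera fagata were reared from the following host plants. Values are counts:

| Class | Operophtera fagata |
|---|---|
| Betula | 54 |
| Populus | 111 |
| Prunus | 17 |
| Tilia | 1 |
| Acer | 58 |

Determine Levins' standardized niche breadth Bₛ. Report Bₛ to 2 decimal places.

0.52

Proportions for Operophtera fagata (n=241): 54/241=0.2241, 111/241=0.4606, 17/241=0.0705, 1/241=0.0041, 58/241=0.2407
Σpᵢ² = 0.2241² + 0.4606² + 0.0705² + 0.0041² + 0.2407² = 0.050221 + 0.212152 + 0.004970 + 0.000017 + 0.057936 = 0.325296
B = 1 / 0.325296 = 3.0741
Bₛ = (B − 1)/(n − 1) = (3.0741 − 1)/(5 − 1) = 2.0741/4 = 0.5185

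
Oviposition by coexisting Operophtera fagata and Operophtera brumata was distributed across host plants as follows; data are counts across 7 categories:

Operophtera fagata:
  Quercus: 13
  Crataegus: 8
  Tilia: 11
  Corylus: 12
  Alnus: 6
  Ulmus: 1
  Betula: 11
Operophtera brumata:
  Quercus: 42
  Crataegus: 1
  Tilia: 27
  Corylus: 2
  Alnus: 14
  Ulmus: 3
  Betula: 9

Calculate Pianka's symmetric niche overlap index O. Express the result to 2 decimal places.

0.79

Proportions for Operophtera fagata (n=62): 13/62=0.2097, 8/62=0.1290, 11/62=0.1774, 12/62=0.1935, 6/62=0.0968, 1/62=0.0161, 11/62=0.1774
Proportions for Operophtera brumata (n=98): 42/98=0.4286, 1/98=0.0102, 27/98=0.2755, 2/98=0.0204, 14/98=0.1429, 3/98=0.0306, 9/98=0.0918
Σ p₁ᵢp₂ᵢ = 0.089877 + 0.001316 + 0.048874 + 0.003947 + 0.013833 + 0.000493 + 0.016285 = 0.174625
Σp_1ᵢ² = 0.2097² + 0.1290² + 0.1774² + 0.1935² + 0.0968² + 0.0161² + 0.1774² = 0.043974 + 0.016641 + 0.031471 + 0.037442 + 0.009370 + 0.000259 + 0.031471 = 0.170628
Σp_2ᵢ² = 0.4286² + 0.0102² + 0.2755² + 0.0204² + 0.1429² + 0.0306² + 0.0918² = 0.183698 + 0.000104 + 0.075900 + 0.000416 + 0.020420 + 0.000936 + 0.008427 = 0.289901
O = 0.174625 / √(0.170628 × 0.289901) = 0.174625 / 0.2224078 = 0.7852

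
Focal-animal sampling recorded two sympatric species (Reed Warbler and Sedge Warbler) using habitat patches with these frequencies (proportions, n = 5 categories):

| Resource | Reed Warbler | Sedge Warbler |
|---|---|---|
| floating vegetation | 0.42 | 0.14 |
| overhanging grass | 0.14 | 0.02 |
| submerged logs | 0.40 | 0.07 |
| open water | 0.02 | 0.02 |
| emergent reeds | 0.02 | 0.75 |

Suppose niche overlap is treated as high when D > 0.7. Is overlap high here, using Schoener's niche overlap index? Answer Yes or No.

Σ|p₁ᵢ − p₂ᵢ| = 0.28 + 0.12 + 0.33 + 0.00 + 0.73 = 1.46
D = 1 − ½ × 1.46 = 1 − 0.730 = 0.2700
D = 0.2700 < 0.7 → No.

No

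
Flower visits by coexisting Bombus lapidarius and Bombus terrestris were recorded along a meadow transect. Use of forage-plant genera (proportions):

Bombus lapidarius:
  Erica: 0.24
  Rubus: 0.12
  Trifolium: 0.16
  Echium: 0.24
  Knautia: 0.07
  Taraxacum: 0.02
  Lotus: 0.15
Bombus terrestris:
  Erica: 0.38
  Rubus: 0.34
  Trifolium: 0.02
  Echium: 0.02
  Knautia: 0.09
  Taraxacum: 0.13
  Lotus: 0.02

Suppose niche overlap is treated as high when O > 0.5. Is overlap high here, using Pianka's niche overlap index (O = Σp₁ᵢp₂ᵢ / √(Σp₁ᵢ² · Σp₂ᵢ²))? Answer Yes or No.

Σ p₁ᵢp₂ᵢ = 0.0912 + 0.0408 + 0.0032 + 0.0048 + 0.0063 + 0.0026 + 0.0030 = 0.1519
Σp_1ᵢ² = 0.24² + 0.12² + 0.16² + 0.24² + 0.07² + 0.02² + 0.15² = 0.0576 + 0.0144 + 0.0256 + 0.0576 + 0.0049 + 0.0004 + 0.0225 = 0.1830
Σp_2ᵢ² = 0.38² + 0.34² + 0.02² + 0.02² + 0.09² + 0.13² + 0.02² = 0.1444 + 0.1156 + 0.0004 + 0.0004 + 0.0081 + 0.0169 + 0.0004 = 0.2862
O = 0.1519 / √(0.1830 × 0.2862) = 0.1519 / 0.22885 = 0.6638
O = 0.6638 > 0.5 → Yes.

Yes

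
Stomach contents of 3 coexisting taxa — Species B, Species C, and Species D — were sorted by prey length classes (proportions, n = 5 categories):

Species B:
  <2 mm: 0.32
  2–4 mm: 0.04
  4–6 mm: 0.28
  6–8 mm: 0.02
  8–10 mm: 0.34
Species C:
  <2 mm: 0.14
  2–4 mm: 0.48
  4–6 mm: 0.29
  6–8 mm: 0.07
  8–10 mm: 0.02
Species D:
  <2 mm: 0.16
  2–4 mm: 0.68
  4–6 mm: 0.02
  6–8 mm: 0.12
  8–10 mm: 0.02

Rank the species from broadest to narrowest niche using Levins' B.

Σp_Bᵢ² = 0.32² + 0.04² + 0.28² + 0.02² + 0.34² = 0.1024 + 0.0016 + 0.0784 + 0.0004 + 0.1156 = 0.2984
B_B = 1 / 0.2984 = 3.3512
Σp_Cᵢ² = 0.14² + 0.48² + 0.29² + 0.07² + 0.02² = 0.0196 + 0.2304 + 0.0841 + 0.0049 + 0.0004 = 0.3394
B_C = 1 / 0.3394 = 2.9464
Σp_Dᵢ² = 0.16² + 0.68² + 0.02² + 0.12² + 0.02² = 0.0256 + 0.4624 + 0.0004 + 0.0144 + 0.0004 = 0.5032
B_D = 1 / 0.5032 = 1.9873
Ranking by B (broadest → narrowest): Species B (3.35) > Species C (2.95) > Species D (1.99)

Species B > Species C > Species D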